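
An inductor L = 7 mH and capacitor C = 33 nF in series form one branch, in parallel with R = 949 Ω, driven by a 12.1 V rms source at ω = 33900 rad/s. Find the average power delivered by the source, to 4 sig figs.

X_L = ωL = 237.3 Ω
X_C = 1/(ωC) = 893.9 Ω
Branch 1: Z₁ = R = 949.0 Ω
Branch 2 (series LC): Z₂ = j(X_L − X_C) = −j656.6 Ω
Parallel: Z = Z₁Z₂/(Z₁+Z₂), |Z| = 540.0 Ω, ∠Z = -55.32°
I = V/|Z| = 22.41 mA
P = VI cos φ = 12.1 × 0.02241 × cos(-55.32°) = 154.3 mW

154.3 mW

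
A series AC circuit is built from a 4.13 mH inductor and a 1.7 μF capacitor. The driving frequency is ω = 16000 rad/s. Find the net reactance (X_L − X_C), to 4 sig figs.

29.32 Ω

X_L = ωL = 66.08 Ω
X_C = 1/(ωC) = 36.76 Ω
X = 66.08 − 36.76 = 29.32 Ω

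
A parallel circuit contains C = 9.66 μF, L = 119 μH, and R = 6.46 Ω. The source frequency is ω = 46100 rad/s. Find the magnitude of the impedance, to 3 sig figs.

X_L = ωL = 5.49 Ω
X_C = 1/(ωC) = 2.25 Ω
Parallel: admittances add. Y = 1/R + 1/(jωL) + jωC
Y = (0.155 + j0.263) S
|Y| = 0.305 S → |Z| = 1/|Y| = 3.28 Ω, ∠Z = −∠Y = -59.5°

3.28 Ω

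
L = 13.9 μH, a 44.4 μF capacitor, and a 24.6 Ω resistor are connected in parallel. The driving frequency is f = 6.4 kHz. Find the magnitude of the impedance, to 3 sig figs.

ω = 2πf = 40210 rad/s
X_L = ωL = 0.559 Ω
X_C = 1/(ωC) = 0.560 Ω
Parallel: admittances add. Y = 1/R + 1/(jωL) + jωC
Y = (0.0407 − j0.00363) S
|Y| = 0.0408 S → |Z| = 1/|Y| = 24.5 Ω, ∠Z = −∠Y = 5.11°

24.5 Ω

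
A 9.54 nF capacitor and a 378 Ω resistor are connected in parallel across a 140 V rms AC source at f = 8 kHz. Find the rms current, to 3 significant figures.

376 mA

ω = 2πf = 50270 rad/s
X_C = 1/(ωC) = 2090 Ω
Parallel: admittances add. Y = 1/R + jωC
Y = (0.00265 + j0.000480) S
|Y| = 0.00269 S → |Z| = 1/|Y| = 372 Ω, ∠Z = −∠Y = -10.3°
I = V/|Z| = 140/372 = 376 mA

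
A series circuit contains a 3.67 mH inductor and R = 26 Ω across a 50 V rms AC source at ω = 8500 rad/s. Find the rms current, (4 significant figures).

X_L = ωL = 31.20 Ω
Z = 26.00 + j31.20 Ω
|Z| = √(26.00² + 31.20²) = 40.61 Ω
I = V/|Z| = 50/40.61 = 1.231 A

1.231 A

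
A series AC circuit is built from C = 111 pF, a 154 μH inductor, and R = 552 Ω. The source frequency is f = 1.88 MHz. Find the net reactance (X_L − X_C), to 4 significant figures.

1056 Ω

ω = 2πf = 1.181e+07 rad/s
X_L = ωL = 1819 Ω
X_C = 1/(ωC) = 762.7 Ω
X = 1819 − 762.7 = 1056 Ω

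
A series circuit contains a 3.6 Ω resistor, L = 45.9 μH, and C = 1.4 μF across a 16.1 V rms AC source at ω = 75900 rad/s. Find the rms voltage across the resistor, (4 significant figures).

X_L = ωL = 3.484 Ω
X_C = 1/(ωC) = 9.411 Ω
Net reactance X = X_L − X_C = -5.927 Ω
Z = 3.600 − j5.927 Ω
|Z| = √(3.600² + 5.927²) = 6.935 Ω
I = V/|Z| = 2.322 A
V_R = I·|Z_R| = 2.322 × 3.600 = 8.358 V

8.358 V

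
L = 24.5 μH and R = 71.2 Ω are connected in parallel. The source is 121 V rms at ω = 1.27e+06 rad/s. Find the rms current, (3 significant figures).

4.24 A

X_L = ωL = 31.1 Ω
Parallel: admittances add. Y = 1/R + 1/(jωL)
Y = (0.0140 − j0.0321) S
|Y| = 0.0351 S → |Z| = 1/|Y| = 28.5 Ω, ∠Z = −∠Y = 66.4°
I = V/|Z| = 121/28.5 = 4.24 A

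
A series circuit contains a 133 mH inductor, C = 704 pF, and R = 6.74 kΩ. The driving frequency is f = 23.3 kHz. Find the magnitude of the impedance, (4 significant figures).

ω = 2πf = 146400 rad/s
X_L = ωL = 19470 Ω
X_C = 1/(ωC) = 9703 Ω
Net reactance X = X_L − X_C = 9768 Ω
Z = 6740 + j9768 Ω
|Z| = √(6740² + 9768²) = 11870 Ω

11870 Ω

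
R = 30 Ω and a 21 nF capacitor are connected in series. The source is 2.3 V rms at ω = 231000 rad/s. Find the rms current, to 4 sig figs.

X_C = 1/(ωC) = 206.1 Ω
Z = 30.00 − j206.1 Ω
|Z| = √(30.00² + 206.1²) = 208.3 Ω
I = V/|Z| = 2.3/208.3 = 11.04 mA

11.04 mA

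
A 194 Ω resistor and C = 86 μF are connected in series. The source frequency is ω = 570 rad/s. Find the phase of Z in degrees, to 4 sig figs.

-6.003°

X_C = 1/(ωC) = 20.40 Ω
Z = 194.0 − j20.40 Ω
|Z| = √(194.0² + 20.40²) = 195.1 Ω
∠Z = arctan(-20.40/194.0) = -6.003°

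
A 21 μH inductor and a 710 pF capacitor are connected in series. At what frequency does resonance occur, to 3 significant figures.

1.30 MHz

ω₀ = 1/√(LC) = 1/√(2.1e-05 × 7.1e-10) = 8.19e+06 rad/s
f₀ = ω₀/(2π) = 1.30 MHz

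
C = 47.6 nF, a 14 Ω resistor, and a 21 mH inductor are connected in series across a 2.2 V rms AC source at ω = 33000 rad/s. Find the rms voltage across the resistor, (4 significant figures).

X_L = ωL = 693.0 Ω
X_C = 1/(ωC) = 636.6 Ω
Net reactance X = X_L − X_C = 56.38 Ω
Z = 14.00 + j56.38 Ω
|Z| = √(14.00² + 56.38²) = 58.09 Ω
I = V/|Z| = 37.87 mA
V_R = I·|Z_R| = 0.03787 × 14.00 = 0.5302 V

0.5302 V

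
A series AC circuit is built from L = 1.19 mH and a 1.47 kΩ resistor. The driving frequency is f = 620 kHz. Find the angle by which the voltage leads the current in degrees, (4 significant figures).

ω = 2πf = 3.896e+06 rad/s
X_L = ωL = 4636 Ω
Z = 1470 + j4636 Ω
|Z| = √(1470² + 4636²) = 4863 Ω
∠Z = arctan(4636/1470) = 72.41°

72.41°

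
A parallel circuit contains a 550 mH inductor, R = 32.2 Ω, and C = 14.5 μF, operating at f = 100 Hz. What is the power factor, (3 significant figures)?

ω = 2πf = 628.3 rad/s
X_L = ωL = 346 Ω
X_C = 1/(ωC) = 110 Ω
Parallel: admittances add. Y = 1/R + 1/(jωL) + jωC
Y = (0.0311 + j0.00622) S
|Y| = 0.0317 S → |Z| = 1/|Y| = 31.6 Ω, ∠Z = −∠Y = -11.3°
cos φ = cos(-11.3°) = 0.981

0.981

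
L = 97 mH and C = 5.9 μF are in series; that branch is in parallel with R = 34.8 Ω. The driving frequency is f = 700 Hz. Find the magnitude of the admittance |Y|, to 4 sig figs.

ω = 2πf = 4398 rad/s
X_L = ωL = 426.6 Ω
X_C = 1/(ωC) = 38.54 Ω
Branch 1: Z₁ = R = 34.80 Ω
Branch 2 (series LC): Z₂ = j(X_L − X_C) = j388.1 Ω
Parallel: Z = Z₁Z₂/(Z₁+Z₂), |Z| = 34.66 Ω, ∠Z = 5.124°
|Y| = 1/|Z| = 28.85 mS

28.85 mS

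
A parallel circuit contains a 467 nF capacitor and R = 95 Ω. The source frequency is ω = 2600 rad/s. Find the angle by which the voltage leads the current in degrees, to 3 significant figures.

X_C = 1/(ωC) = 824 Ω
Parallel: admittances add. Y = 1/R + jωC
Y = (0.0105 + j0.00121) S
|Y| = 0.0106 S → |Z| = 1/|Y| = 94.4 Ω, ∠Z = −∠Y = -6.58°

-6.58°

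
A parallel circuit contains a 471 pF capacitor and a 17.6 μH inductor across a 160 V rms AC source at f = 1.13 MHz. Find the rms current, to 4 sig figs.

745.4 mA

ω = 2πf = 7.1e+06 rad/s
X_L = ωL = 125.0 Ω
X_C = 1/(ωC) = 299.0 Ω
Parallel: admittances add. Y = 1/(jωL) + jωC
Y = (0 − j0.004658) S
|Y| = 0.004658 S → |Z| = 1/|Y| = 214.7 Ω, ∠Z = −∠Y = 90.00°
I = V/|Z| = 160/214.7 = 745.4 mA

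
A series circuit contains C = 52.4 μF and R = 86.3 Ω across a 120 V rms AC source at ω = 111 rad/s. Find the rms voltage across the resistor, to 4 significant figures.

X_C = 1/(ωC) = 171.9 Ω
Z = 86.30 − j171.9 Ω
|Z| = √(86.30² + 171.9²) = 192.4 Ω
I = V/|Z| = 623.8 mA
V_R = I·|Z_R| = 0.6238 × 86.30 = 53.83 V

53.83 V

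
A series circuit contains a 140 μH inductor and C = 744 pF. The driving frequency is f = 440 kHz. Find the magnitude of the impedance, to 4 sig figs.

ω = 2πf = 2.765e+06 rad/s
X_L = ωL = 387.0 Ω
X_C = 1/(ωC) = 486.2 Ω
Net reactance X = X_L − X_C = -99.13 Ω
Z = − j99.13 Ω
|Z| = √(0² + 99.13²) = 99.13 Ω

99.13 Ω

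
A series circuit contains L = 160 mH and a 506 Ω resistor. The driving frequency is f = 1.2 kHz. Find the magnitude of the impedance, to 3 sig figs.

1310 Ω

ω = 2πf = 7540 rad/s
X_L = ωL = 1210 Ω
Z = 506 + j1210 Ω
|Z| = √(506² + 1210²) = 1310 Ω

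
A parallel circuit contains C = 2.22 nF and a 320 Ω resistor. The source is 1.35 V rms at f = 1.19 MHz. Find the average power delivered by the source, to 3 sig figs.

ω = 2πf = 7.477e+06 rad/s
X_C = 1/(ωC) = 60.2 Ω
Parallel: admittances add. Y = 1/R + jωC
Y = (0.00313 + j0.0166) S
|Y| = 0.0169 S → |Z| = 1/|Y| = 59.2 Ω, ∠Z = −∠Y = -79.3°
I = V/|Z| = 22.8 mA
P = VI cos φ = 1.35 × 0.0228 × cos(-79.3°) = 5.70 mW

5.70 mW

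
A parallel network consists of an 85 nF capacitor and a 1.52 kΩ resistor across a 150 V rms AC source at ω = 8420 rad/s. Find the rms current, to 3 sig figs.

146 mA

X_C = 1/(ωC) = 1400 Ω
Parallel: admittances add. Y = 1/R + jωC
Y = (0.000658 + j0.000716) S
|Y| = 0.000972 S → |Z| = 1/|Y| = 1030 Ω, ∠Z = −∠Y = -47.4°
I = V/|Z| = 150/1030 = 146 mA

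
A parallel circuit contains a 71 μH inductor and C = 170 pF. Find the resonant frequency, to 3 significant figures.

ω₀ = 1/√(LC) = 1/√(7.1e-05 × 1.7e-10) = 9.102e+06 rad/s
f₀ = ω₀/(2π) = 1.45 MHz

1.45 MHz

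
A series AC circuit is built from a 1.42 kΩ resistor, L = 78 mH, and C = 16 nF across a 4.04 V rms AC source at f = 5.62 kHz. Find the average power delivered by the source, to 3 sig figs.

7.76 mW

ω = 2πf = 35310 rad/s
X_L = ωL = 2750 Ω
X_C = 1/(ωC) = 1770 Ω
Net reactance X = X_L − X_C = 984 Ω
Z = 1420 + j984 Ω
|Z| = √(1420² + 984²) = 1730 Ω
∠Z = arctan(984/1420) = 34.7°
I = V/|Z| = 2.34 mA
P = VI cos φ = 4.04 × 0.00234 × cos(34.7°) = 7.76 mW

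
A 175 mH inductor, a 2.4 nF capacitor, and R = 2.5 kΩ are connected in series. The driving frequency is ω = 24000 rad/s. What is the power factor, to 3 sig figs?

X_L = ωL = 4200 Ω
X_C = 1/(ωC) = 17400 Ω
Net reactance X = X_L − X_C = -13200 Ω
Z = 2500 − j13200 Ω
|Z| = √(2500² + 13200²) = 13400 Ω
∠Z = arctan(-13200/2500) = -79.2°
cos φ = cos(-79.2°) = 0.187

0.187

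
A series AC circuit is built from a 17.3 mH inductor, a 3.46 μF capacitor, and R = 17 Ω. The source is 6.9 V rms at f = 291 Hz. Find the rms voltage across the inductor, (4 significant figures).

ω = 2πf = 1828 rad/s
X_L = ωL = 31.63 Ω
X_C = 1/(ωC) = 158.1 Ω
Net reactance X = X_L − X_C = -126.4 Ω
Z = 17.00 − j126.4 Ω
|Z| = √(17.00² + 126.4²) = 127.6 Ω
I = V/|Z| = 54.09 mA
V_L = I·|Z_L| = 0.05409 × 31.63 = 1.711 V

1.711 V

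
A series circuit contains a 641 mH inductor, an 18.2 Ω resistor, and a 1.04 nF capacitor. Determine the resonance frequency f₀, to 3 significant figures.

6.16 kHz

ω₀ = 1/√(LC) = 1/√(0.641 × 1.04e-09) = 38730 rad/s
f₀ = ω₀/(2π) = 6.16 kHz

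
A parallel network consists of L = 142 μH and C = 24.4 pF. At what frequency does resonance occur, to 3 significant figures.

ω₀ = 1/√(LC) = 1/√(0.000142 × 2.44e-11) = 1.699e+07 rad/s
f₀ = ω₀/(2π) = 2.70 MHz

2.70 MHz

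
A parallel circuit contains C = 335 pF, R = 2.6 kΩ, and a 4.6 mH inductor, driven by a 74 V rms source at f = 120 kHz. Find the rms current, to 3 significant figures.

28.6 mA

ω = 2πf = 754000 rad/s
X_L = ωL = 3470 Ω
X_C = 1/(ωC) = 3960 Ω
Parallel: admittances add. Y = 1/R + 1/(jωL) + jωC
Y = (0.000385 − j3.57e-05) S
|Y| = 0.000386 S → |Z| = 1/|Y| = 2590 Ω, ∠Z = −∠Y = 5.31°
I = V/|Z| = 74/2590 = 28.6 mA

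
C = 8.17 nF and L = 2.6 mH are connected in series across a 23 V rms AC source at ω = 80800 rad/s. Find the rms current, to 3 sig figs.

17.6 mA

X_L = ωL = 210 Ω
X_C = 1/(ωC) = 1510 Ω
Net reactance X = X_L − X_C = -1300 Ω
Z = − j1300 Ω
|Z| = √(0² + 1300²) = 1300 Ω
I = V/|Z| = 23/1300 = 17.6 mA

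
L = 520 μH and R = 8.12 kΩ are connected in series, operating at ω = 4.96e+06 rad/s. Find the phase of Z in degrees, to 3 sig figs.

17.6°

X_L = ωL = 2580 Ω
Z = 8120 + j2580 Ω
|Z| = √(8120² + 2580²) = 8520 Ω
∠Z = arctan(2580/8120) = 17.6°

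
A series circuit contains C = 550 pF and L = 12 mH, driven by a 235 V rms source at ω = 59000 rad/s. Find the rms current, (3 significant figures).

7.81 mA

X_L = ωL = 708 Ω
X_C = 1/(ωC) = 30800 Ω
Net reactance X = X_L − X_C = -30100 Ω
Z = − j30100 Ω
|Z| = √(0² + 30100²) = 30100 Ω
I = V/|Z| = 235/30100 = 7.81 mA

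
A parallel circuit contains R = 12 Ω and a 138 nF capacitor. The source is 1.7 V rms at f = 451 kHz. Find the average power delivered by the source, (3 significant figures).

241 mW

ω = 2πf = 2.834e+06 rad/s
X_C = 1/(ωC) = 2.56 Ω
Parallel: admittances add. Y = 1/R + jωC
Y = (0.0833 + j0.391) S
|Y| = 0.400 S → |Z| = 1/|Y| = 2.50 Ω, ∠Z = −∠Y = -78.0°
I = V/|Z| = 680 mA
P = VI cos φ = 1.7 × 0.680 × cos(-78.0°) = 241 mW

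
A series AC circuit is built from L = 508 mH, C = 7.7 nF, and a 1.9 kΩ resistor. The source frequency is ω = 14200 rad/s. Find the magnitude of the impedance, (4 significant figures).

X_L = ωL = 7214 Ω
X_C = 1/(ωC) = 9146 Ω
Net reactance X = X_L − X_C = -1932 Ω
Z = 1900 − j1932 Ω
|Z| = √(1900² + 1932²) = 2710 Ω

2710 Ω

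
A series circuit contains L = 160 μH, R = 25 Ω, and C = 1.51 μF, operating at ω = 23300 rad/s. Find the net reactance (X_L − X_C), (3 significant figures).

-24.7 Ω

X_L = ωL = 3.73 Ω
X_C = 1/(ωC) = 28.4 Ω
X = 3.73 − 28.4 = -24.7 Ω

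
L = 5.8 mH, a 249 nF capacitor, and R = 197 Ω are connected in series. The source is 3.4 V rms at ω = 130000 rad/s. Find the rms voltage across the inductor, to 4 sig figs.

X_L = ωL = 754.0 Ω
X_C = 1/(ωC) = 30.89 Ω
Net reactance X = X_L − X_C = 723.1 Ω
Z = 197.0 + j723.1 Ω
|Z| = √(197.0² + 723.1²) = 749.5 Ω
I = V/|Z| = 4.537 mA
V_L = I·|Z_L| = 0.004537 × 754.0 = 3.421 V

3.421 V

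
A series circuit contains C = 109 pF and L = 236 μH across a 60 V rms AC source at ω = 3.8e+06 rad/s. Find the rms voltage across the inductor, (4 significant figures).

35.46 V

X_L = ωL = 896.8 Ω
X_C = 1/(ωC) = 2414 Ω
Net reactance X = X_L − X_C = -1517 Ω
Z = − j1517 Ω
|Z| = √(0² + 1517²) = 1517 Ω
I = V/|Z| = 39.54 mA
V_L = I·|Z_L| = 0.03954 × 896.8 = 35.46 V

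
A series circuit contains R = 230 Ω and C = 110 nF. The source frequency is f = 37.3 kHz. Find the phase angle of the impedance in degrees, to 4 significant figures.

ω = 2πf = 234400 rad/s
X_C = 1/(ωC) = 38.79 Ω
Z = 230.0 − j38.79 Ω
|Z| = √(230.0² + 38.79²) = 233.2 Ω
∠Z = arctan(-38.79/230.0) = -9.573°

-9.573°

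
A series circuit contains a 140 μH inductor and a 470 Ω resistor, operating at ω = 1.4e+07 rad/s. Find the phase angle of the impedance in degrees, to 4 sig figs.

76.52°

X_L = ωL = 1960 Ω
Z = 470.0 + j1960 Ω
|Z| = √(470.0² + 1960²) = 2016 Ω
∠Z = arctan(1960/470.0) = 76.52°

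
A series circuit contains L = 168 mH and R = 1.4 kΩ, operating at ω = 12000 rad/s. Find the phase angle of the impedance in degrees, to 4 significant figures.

X_L = ωL = 2016 Ω
Z = 1400 + j2016 Ω
|Z| = √(1400² + 2016²) = 2454 Ω
∠Z = arctan(2016/1400) = 55.22°

55.22°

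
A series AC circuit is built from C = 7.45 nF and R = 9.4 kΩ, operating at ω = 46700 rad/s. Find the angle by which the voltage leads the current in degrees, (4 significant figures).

-17.00°

X_C = 1/(ωC) = 2874 Ω
Z = 9400 − j2874 Ω
|Z| = √(9400² + 2874²) = 9830 Ω
∠Z = arctan(-2874/9400) = -17.00°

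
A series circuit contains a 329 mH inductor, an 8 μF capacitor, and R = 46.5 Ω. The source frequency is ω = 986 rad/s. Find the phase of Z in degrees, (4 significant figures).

76.76°

X_L = ωL = 324.4 Ω
X_C = 1/(ωC) = 126.8 Ω
Net reactance X = X_L − X_C = 197.6 Ω
Z = 46.50 + j197.6 Ω
|Z| = √(46.50² + 197.6²) = 203.0 Ω
∠Z = arctan(197.6/46.50) = 76.76°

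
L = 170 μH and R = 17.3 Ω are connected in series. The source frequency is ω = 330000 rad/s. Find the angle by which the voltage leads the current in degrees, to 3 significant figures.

72.9°

X_L = ωL = 56.1 Ω
Z = 17.3 + j56.1 Ω
|Z| = √(17.3² + 56.1²) = 58.7 Ω
∠Z = arctan(56.1/17.3) = 72.9°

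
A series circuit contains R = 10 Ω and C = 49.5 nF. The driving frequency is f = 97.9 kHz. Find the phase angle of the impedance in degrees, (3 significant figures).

-73.1°

ω = 2πf = 615100 rad/s
X_C = 1/(ωC) = 32.8 Ω
Z = 10.0 − j32.8 Ω
|Z| = √(10.0² + 32.8²) = 34.3 Ω
∠Z = arctan(-32.8/10.0) = -73.1°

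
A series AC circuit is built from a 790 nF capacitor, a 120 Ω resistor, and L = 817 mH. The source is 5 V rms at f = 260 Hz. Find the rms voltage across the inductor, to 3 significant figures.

11.7 V

ω = 2πf = 1634 rad/s
X_L = ωL = 1330 Ω
X_C = 1/(ωC) = 775 Ω
Net reactance X = X_L − X_C = 560 Ω
Z = 120 + j560 Ω
|Z| = √(120² + 560²) = 573 Ω
I = V/|Z| = 8.73 mA
V_L = I·|Z_L| = 0.00873 × 1330 = 11.7 V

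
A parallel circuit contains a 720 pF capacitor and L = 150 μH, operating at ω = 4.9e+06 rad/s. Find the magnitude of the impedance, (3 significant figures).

X_L = ωL = 735 Ω
X_C = 1/(ωC) = 283 Ω
Parallel: admittances add. Y = 1/(jωL) + jωC
Y = (0 + j0.00217) S
|Y| = 0.00217 S → |Z| = 1/|Y| = 461 Ω, ∠Z = −∠Y = -90.0°

461 Ω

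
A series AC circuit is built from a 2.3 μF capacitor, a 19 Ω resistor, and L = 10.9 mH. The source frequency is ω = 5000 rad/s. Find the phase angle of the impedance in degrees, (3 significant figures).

-59.7°

X_L = ωL = 54.5 Ω
X_C = 1/(ωC) = 87.0 Ω
Net reactance X = X_L − X_C = -32.5 Ω
Z = 19.0 − j32.5 Ω
|Z| = √(19.0² + 32.5²) = 37.6 Ω
∠Z = arctan(-32.5/19.0) = -59.7°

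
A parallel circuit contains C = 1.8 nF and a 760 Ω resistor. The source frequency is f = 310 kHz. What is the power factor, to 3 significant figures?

0.351

ω = 2πf = 1.948e+06 rad/s
X_C = 1/(ωC) = 285 Ω
Parallel: admittances add. Y = 1/R + jωC
Y = (0.00132 + j0.00351) S
|Y| = 0.00374 S → |Z| = 1/|Y| = 267 Ω, ∠Z = −∠Y = -69.4°
cos φ = cos(-69.4°) = 0.351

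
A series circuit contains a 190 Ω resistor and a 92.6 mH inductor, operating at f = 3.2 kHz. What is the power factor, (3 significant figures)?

0.102

ω = 2πf = 20110 rad/s
X_L = ωL = 1860 Ω
Z = 190 + j1860 Ω
|Z| = √(190² + 1860²) = 1870 Ω
∠Z = arctan(1860/190) = 84.2°
cos φ = cos(84.2°) = 0.102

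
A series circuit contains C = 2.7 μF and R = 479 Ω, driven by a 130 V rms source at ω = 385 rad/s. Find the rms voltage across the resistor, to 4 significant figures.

57.94 V

X_C = 1/(ωC) = 962.0 Ω
Z = 479.0 − j962.0 Ω
|Z| = √(479.0² + 962.0²) = 1075 Ω
I = V/|Z| = 121.0 mA
V_R = I·|Z_R| = 0.1210 × 479.0 = 57.94 V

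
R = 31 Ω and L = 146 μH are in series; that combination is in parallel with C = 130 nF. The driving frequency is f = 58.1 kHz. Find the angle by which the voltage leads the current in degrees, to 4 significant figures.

ω = 2πf = 365100 rad/s
X_L = ωL = 53.30 Ω
X_C = 1/(ωC) = 21.07 Ω
Branch 1 (R+jX_L): Z₁ = 31.00 + j53.30 Ω, |Z₁| = 61.66 Ω
Branch 2 (−jX_C): Z₂ = −j21.07 Ω
Parallel: Z = Z₁Z₂/(Z₁+Z₂), |Z| = 29.06 Ω, ∠Z = -76.29°

-76.29°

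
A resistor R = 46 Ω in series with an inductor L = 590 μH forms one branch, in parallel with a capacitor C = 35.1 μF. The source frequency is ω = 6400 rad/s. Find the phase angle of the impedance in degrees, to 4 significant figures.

-84.47°

X_L = ωL = 3.776 Ω
X_C = 1/(ωC) = 4.452 Ω
Branch 1 (R+jX_L): Z₁ = 46.00 + j3.776 Ω, |Z₁| = 46.15 Ω
Branch 2 (−jX_C): Z₂ = −j4.452 Ω
Parallel: Z = Z₁Z₂/(Z₁+Z₂), |Z| = 4.466 Ω, ∠Z = -84.47°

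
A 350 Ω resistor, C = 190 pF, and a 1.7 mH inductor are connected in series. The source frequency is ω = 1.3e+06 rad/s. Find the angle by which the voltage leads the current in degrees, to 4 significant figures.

X_L = ωL = 2210 Ω
X_C = 1/(ωC) = 4049 Ω
Net reactance X = X_L − X_C = -1839 Ω
Z = 350.0 − j1839 Ω
|Z| = √(350.0² + 1839²) = 1872 Ω
∠Z = arctan(-1839/350.0) = -79.22°

-79.22°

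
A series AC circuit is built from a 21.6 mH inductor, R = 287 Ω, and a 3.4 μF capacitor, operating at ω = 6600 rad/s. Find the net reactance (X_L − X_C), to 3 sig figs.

98.0 Ω

X_L = ωL = 143 Ω
X_C = 1/(ωC) = 44.6 Ω
X = 143 − 44.6 = 98.0 Ω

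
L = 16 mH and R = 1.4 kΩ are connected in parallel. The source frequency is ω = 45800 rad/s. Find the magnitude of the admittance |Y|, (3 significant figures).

X_L = ωL = 733 Ω
Parallel: admittances add. Y = 1/R + 1/(jωL)
Y = (0.000714 − j0.00136) S
|Y| = 0.00154 S → |Z| = 1/|Y| = 649 Ω, ∠Z = −∠Y = 62.4°

1.54 mS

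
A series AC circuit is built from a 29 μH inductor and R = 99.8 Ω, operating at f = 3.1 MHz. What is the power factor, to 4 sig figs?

0.1740

ω = 2πf = 1.948e+07 rad/s
X_L = ωL = 564.9 Ω
Z = 99.80 + j564.9 Ω
|Z| = √(99.80² + 564.9²) = 573.6 Ω
∠Z = arctan(564.9/99.80) = 79.98°
cos φ = cos(79.98°) = 0.1740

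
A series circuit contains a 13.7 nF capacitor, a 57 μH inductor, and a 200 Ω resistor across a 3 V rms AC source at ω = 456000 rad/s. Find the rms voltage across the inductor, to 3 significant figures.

X_L = ωL = 26.0 Ω
X_C = 1/(ωC) = 160 Ω
Net reactance X = X_L − X_C = -134 Ω
Z = 200 − j134 Ω
|Z| = √(200² + 134²) = 241 Ω
I = V/|Z| = 12.5 mA
V_L = I·|Z_L| = 0.0125 × 26.0 = 0.324 V

0.324 V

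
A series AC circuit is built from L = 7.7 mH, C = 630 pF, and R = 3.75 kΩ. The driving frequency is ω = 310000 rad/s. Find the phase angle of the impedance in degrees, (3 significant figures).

X_L = ωL = 2390 Ω
X_C = 1/(ωC) = 5120 Ω
Net reactance X = X_L − X_C = -2730 Ω
Z = 3750 − j2730 Ω
|Z| = √(3750² + 2730²) = 4640 Ω
∠Z = arctan(-2730/3750) = -36.1°

-36.1°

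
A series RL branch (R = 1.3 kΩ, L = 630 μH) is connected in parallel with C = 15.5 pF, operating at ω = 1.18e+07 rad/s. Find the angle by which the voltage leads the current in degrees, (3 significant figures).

X_L = ωL = 7430 Ω
X_C = 1/(ωC) = 5470 Ω
Branch 1 (R+jX_L): Z₁ = 1300 + j7430 Ω, |Z₁| = 7550 Ω
Branch 2 (−jX_C): Z₂ = −j5470 Ω
Parallel: Z = Z₁Z₂/(Z₁+Z₂), |Z| = 17500 Ω, ∠Z = -66.5°

-66.5°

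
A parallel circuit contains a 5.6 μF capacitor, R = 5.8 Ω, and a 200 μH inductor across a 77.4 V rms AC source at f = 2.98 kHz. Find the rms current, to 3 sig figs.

18.3 A

ω = 2πf = 18720 rad/s
X_L = ωL = 3.74 Ω
X_C = 1/(ωC) = 9.54 Ω
Parallel: admittances add. Y = 1/R + 1/(jωL) + jωC
Y = (0.172 − j0.162) S
|Y| = 0.237 S → |Z| = 1/|Y| = 4.22 Ω, ∠Z = −∠Y = 43.2°
I = V/|Z| = 77.4/4.22 = 18.3 A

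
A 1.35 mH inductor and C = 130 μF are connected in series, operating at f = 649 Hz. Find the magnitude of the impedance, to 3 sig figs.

3.62 Ω

ω = 2πf = 4078 rad/s
X_L = ωL = 5.51 Ω
X_C = 1/(ωC) = 1.89 Ω
Net reactance X = X_L − X_C = 3.62 Ω
Z = j3.62 Ω
|Z| = √(0² + 3.62²) = 3.62 Ω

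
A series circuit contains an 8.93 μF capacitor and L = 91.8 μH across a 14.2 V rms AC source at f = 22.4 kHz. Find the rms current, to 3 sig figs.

1.17 A

ω = 2πf = 140700 rad/s
X_L = ωL = 12.9 Ω
X_C = 1/(ωC) = 0.796 Ω
Net reactance X = X_L − X_C = 12.1 Ω
Z = j12.1 Ω
|Z| = √(0² + 12.1²) = 12.1 Ω
I = V/|Z| = 14.2/12.1 = 1.17 A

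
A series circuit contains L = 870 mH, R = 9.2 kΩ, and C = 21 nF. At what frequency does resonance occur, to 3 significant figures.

1.18 kHz

ω₀ = 1/√(LC) = 1/√(0.87 × 2.1e-08) = 7398 rad/s
f₀ = ω₀/(2π) = 1.18 kHz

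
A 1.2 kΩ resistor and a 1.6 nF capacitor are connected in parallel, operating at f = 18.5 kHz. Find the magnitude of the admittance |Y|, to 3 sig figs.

ω = 2πf = 116200 rad/s
X_C = 1/(ωC) = 5380 Ω
Parallel: admittances add. Y = 1/R + jωC
Y = (0.000833 + j0.000186) S
|Y| = 0.000854 S → |Z| = 1/|Y| = 1170 Ω, ∠Z = −∠Y = -12.6°

854 μS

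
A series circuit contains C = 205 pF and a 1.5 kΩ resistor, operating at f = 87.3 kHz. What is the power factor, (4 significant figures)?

0.1663

ω = 2πf = 548500 rad/s
X_C = 1/(ωC) = 8893 Ω
Z = 1500 − j8893 Ω
|Z| = √(1500² + 8893²) = 9019 Ω
∠Z = arctan(-8893/1500) = -80.43°
cos φ = cos(-80.43°) = 0.1663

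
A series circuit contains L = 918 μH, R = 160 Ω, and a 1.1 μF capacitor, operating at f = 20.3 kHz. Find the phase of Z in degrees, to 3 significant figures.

34.5°

ω = 2πf = 127500 rad/s
X_L = ωL = 117 Ω
X_C = 1/(ωC) = 7.13 Ω
Net reactance X = X_L − X_C = 110 Ω
Z = 160 + j110 Ω
|Z| = √(160² + 110²) = 194 Ω
∠Z = arctan(110/160) = 34.5°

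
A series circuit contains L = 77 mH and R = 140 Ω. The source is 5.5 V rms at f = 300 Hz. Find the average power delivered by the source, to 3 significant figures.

104 mW

ω = 2πf = 1885 rad/s
X_L = ωL = 145 Ω
Z = 140 + j145 Ω
|Z| = √(140² + 145²) = 202 Ω
∠Z = arctan(145/140) = 46.0°
I = V/|Z| = 27.3 mA
P = VI cos φ = 5.5 × 0.0273 × cos(46.0°) = 104 mW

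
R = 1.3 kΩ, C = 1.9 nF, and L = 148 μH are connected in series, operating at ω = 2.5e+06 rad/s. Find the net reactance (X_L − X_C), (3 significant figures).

X_L = ωL = 370 Ω
X_C = 1/(ωC) = 211 Ω
X = 370 − 211 = 159 Ω

159 Ω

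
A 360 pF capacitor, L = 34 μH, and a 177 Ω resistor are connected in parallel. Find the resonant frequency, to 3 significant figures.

1.44 MHz

ω₀ = 1/√(LC) = 1/√(3.4e-05 × 3.6e-10) = 9.039e+06 rad/s
f₀ = ω₀/(2π) = 1.44 MHz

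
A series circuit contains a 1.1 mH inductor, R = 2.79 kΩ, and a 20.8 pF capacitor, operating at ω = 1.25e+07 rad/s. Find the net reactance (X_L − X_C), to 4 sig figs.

9904 Ω

X_L = ωL = 13750 Ω
X_C = 1/(ωC) = 3846 Ω
X = 13750 − 3846 = 9904 Ω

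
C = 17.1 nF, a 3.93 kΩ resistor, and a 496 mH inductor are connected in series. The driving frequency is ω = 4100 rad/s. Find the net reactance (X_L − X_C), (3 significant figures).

-12200 Ω

X_L = ωL = 2030 Ω
X_C = 1/(ωC) = 14300 Ω
X = 2030 − 14300 = -12200 Ω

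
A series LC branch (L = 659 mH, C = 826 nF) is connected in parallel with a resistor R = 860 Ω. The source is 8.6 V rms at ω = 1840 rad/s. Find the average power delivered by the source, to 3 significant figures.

X_L = ωL = 1210 Ω
X_C = 1/(ωC) = 658 Ω
Branch 1: Z₁ = R = 860 Ω
Branch 2 (series LC): Z₂ = j(X_L − X_C) = j555 Ω
Parallel: Z = Z₁Z₂/(Z₁+Z₂), |Z| = 466 Ω, ∠Z = 57.2°
I = V/|Z| = 18.5 mA
P = VI cos φ = 8.6 × 0.0185 × cos(57.2°) = 86.0 mW

86.0 mW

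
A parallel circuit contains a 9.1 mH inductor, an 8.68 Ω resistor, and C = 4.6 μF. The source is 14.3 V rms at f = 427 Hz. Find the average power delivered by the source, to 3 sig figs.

23.6 W

ω = 2πf = 2683 rad/s
X_L = ωL = 24.4 Ω
X_C = 1/(ωC) = 81.0 Ω
Parallel: admittances add. Y = 1/R + 1/(jωL) + jωC
Y = (0.115 − j0.0286) S
|Y| = 0.119 S → |Z| = 1/|Y| = 8.42 Ω, ∠Z = −∠Y = 14.0°
I = V/|Z| = 1.70 A
P = VI cos φ = 14.3 × 1.70 × cos(14.0°) = 23.6 W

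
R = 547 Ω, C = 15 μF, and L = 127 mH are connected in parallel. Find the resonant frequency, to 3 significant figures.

ω₀ = 1/√(LC) = 1/√(0.127 × 1.5e-05) = 724.5 rad/s
f₀ = ω₀/(2π) = 115 Hz

115 Hz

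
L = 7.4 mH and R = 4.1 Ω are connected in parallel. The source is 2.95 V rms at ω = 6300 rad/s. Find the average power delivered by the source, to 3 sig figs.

X_L = ωL = 46.6 Ω
Parallel: admittances add. Y = 1/R + 1/(jωL)
Y = (0.244 − j0.0215) S
|Y| = 0.245 S → |Z| = 1/|Y| = 4.08 Ω, ∠Z = −∠Y = 5.03°
I = V/|Z| = 722 mA
P = VI cos φ = 2.95 × 0.722 × cos(5.03°) = 2.12 W

2.12 W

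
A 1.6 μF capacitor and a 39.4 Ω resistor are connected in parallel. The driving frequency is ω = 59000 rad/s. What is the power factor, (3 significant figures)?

0.260

X_C = 1/(ωC) = 10.6 Ω
Parallel: admittances add. Y = 1/R + jωC
Y = (0.0254 + j0.0944) S
|Y| = 0.0978 S → |Z| = 1/|Y| = 10.2 Ω, ∠Z = −∠Y = -75.0°
cos φ = cos(-75.0°) = 0.260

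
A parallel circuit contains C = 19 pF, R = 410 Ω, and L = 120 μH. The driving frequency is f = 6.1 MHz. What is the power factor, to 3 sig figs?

0.979

ω = 2πf = 3.833e+07 rad/s
X_L = ωL = 4600 Ω
X_C = 1/(ωC) = 1370 Ω
Parallel: admittances add. Y = 1/R + 1/(jωL) + jωC
Y = (0.00244 + j0.000511) S
|Y| = 0.00249 S → |Z| = 1/|Y| = 401 Ω, ∠Z = −∠Y = -11.8°
cos φ = cos(-11.8°) = 0.979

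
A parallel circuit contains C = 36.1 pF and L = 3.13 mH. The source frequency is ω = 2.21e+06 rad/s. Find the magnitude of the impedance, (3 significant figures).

15400 Ω

X_L = ωL = 6920 Ω
X_C = 1/(ωC) = 12500 Ω
Parallel: admittances add. Y = 1/(jωL) + jωC
Y = (0 − j6.48e-05) S
|Y| = 6.48e-05 S → |Z| = 1/|Y| = 15400 Ω, ∠Z = −∠Y = 90.0°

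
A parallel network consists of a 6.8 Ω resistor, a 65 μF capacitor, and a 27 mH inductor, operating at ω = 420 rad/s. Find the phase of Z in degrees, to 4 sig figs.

X_L = ωL = 11.34 Ω
X_C = 1/(ωC) = 36.63 Ω
Parallel: admittances add. Y = 1/R + 1/(jωL) + jωC
Y = (0.1471 − j0.06088) S
|Y| = 0.1592 S → |Z| = 1/|Y| = 6.283 Ω, ∠Z = −∠Y = 22.49°

22.49°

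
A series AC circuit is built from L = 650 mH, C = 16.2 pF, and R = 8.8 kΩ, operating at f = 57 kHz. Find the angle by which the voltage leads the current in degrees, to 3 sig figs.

ω = 2πf = 358100 rad/s
X_L = ωL = 233000 Ω
X_C = 1/(ωC) = 172000 Ω
Net reactance X = X_L − X_C = 60400 Ω
Z = 8800 + j60400 Ω
|Z| = √(8800² + 60400²) = 61100 Ω
∠Z = arctan(60400/8800) = 81.7°

81.7°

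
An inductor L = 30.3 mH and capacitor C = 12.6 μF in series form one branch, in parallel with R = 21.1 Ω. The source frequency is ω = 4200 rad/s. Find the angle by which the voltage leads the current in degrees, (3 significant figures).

X_L = ωL = 127 Ω
X_C = 1/(ωC) = 18.9 Ω
Branch 1: Z₁ = R = 21.1 Ω
Branch 2 (series LC): Z₂ = j(X_L − X_C) = j108 Ω
Parallel: Z = Z₁Z₂/(Z₁+Z₂), |Z| = 20.7 Ω, ∠Z = 11.0°

11.0°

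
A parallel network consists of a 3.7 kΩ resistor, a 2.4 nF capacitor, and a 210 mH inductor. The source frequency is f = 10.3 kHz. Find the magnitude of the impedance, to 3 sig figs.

3540 Ω

ω = 2πf = 64720 rad/s
X_L = ωL = 13600 Ω
X_C = 1/(ωC) = 6440 Ω
Parallel: admittances add. Y = 1/R + 1/(jωL) + jωC
Y = (0.000270 + j8.17e-05) S
|Y| = 0.000282 S → |Z| = 1/|Y| = 3540 Ω, ∠Z = −∠Y = -16.8°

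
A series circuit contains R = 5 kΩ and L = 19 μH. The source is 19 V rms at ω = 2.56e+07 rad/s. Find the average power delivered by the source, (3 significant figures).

X_L = ωL = 486 Ω
Z = 5000 + j486 Ω
|Z| = √(5000² + 486²) = 5020 Ω
∠Z = arctan(486/5000) = 5.56°
I = V/|Z| = 3.78 mA
P = VI cos φ = 19 × 0.00378 × cos(5.56°) = 71.5 mW

71.5 mW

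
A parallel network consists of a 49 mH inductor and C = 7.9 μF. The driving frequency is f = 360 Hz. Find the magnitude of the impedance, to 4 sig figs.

ω = 2πf = 2262 rad/s
X_L = ωL = 110.8 Ω
X_C = 1/(ωC) = 55.96 Ω
Parallel: admittances add. Y = 1/(jωL) + jωC
Y = (0 + j0.008847) S
|Y| = 0.008847 S → |Z| = 1/|Y| = 113.0 Ω, ∠Z = −∠Y = -90.00°

113.0 Ω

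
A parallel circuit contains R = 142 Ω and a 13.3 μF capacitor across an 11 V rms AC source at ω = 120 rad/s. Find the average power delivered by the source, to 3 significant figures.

852 mW

X_C = 1/(ωC) = 627 Ω
Parallel: admittances add. Y = 1/R + jωC
Y = (0.00704 + j0.00160) S
|Y| = 0.00722 S → |Z| = 1/|Y| = 138 Ω, ∠Z = −∠Y = -12.8°
I = V/|Z| = 79.4 mA
P = VI cos φ = 11 × 0.0794 × cos(-12.8°) = 852 mW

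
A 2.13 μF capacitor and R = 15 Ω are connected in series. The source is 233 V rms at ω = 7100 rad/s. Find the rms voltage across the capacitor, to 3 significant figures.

227 V

X_C = 1/(ωC) = 66.1 Ω
Z = 15.0 − j66.1 Ω
|Z| = √(15.0² + 66.1²) = 67.8 Ω
I = V/|Z| = 3.44 A
V_C = I·|Z_C| = 3.44 × 66.1 = 227 V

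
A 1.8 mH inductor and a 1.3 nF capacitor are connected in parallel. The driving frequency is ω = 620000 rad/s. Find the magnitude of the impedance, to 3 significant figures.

11100 Ω

X_L = ωL = 1120 Ω
X_C = 1/(ωC) = 1240 Ω
Parallel: admittances add. Y = 1/(jωL) + jωC
Y = (0 − j9.01e-05) S
|Y| = 9.01e-05 S → |Z| = 1/|Y| = 11100 Ω, ∠Z = −∠Y = 90.0°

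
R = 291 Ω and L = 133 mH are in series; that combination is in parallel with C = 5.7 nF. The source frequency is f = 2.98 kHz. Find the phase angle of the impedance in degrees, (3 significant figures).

80.9°

ω = 2πf = 18720 rad/s
X_L = ωL = 2490 Ω
X_C = 1/(ωC) = 9370 Ω
Branch 1 (R+jX_L): Z₁ = 291 + j2490 Ω, |Z₁| = 2510 Ω
Branch 2 (−jX_C): Z₂ = −j9370 Ω
Parallel: Z = Z₁Z₂/(Z₁+Z₂), |Z| = 3410 Ω, ∠Z = 80.9°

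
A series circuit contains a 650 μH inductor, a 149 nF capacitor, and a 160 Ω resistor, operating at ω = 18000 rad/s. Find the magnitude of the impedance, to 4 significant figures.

X_L = ωL = 11.70 Ω
X_C = 1/(ωC) = 372.9 Ω
Net reactance X = X_L − X_C = -361.2 Ω
Z = 160.0 − j361.2 Ω
|Z| = √(160.0² + 361.2²) = 395.0 Ω

395.0 Ω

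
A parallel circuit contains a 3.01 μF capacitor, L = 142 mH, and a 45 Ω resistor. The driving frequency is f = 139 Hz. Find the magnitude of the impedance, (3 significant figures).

43.7 Ω

ω = 2πf = 873.4 rad/s
X_L = ωL = 124 Ω
X_C = 1/(ωC) = 380 Ω
Parallel: admittances add. Y = 1/R + 1/(jωL) + jωC
Y = (0.0222 − j0.00543) S
|Y| = 0.0229 S → |Z| = 1/|Y| = 43.7 Ω, ∠Z = −∠Y = 13.7°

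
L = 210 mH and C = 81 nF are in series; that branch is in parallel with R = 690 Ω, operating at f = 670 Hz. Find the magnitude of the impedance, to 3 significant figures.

ω = 2πf = 4210 rad/s
X_L = ωL = 884 Ω
X_C = 1/(ωC) = 2930 Ω
Branch 1: Z₁ = R = 690 Ω
Branch 2 (series LC): Z₂ = j(X_L − X_C) = −j2050 Ω
Parallel: Z = Z₁Z₂/(Z₁+Z₂), |Z| = 654 Ω, ∠Z = -18.6°

654 Ω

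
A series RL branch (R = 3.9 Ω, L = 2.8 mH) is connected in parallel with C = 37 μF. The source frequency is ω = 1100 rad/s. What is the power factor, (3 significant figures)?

X_L = ωL = 3.08 Ω
X_C = 1/(ωC) = 24.6 Ω
Branch 1 (R+jX_L): Z₁ = 3.90 + j3.08 Ω, |Z₁| = 4.97 Ω
Branch 2 (−jX_C): Z₂ = −j24.6 Ω
Parallel: Z = Z₁Z₂/(Z₁+Z₂), |Z| = 5.59 Ω, ∠Z = 28.0°
cos φ = cos(28.0°) = 0.883

0.883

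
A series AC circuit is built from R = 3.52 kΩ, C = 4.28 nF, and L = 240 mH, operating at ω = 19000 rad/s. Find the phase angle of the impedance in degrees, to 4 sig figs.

X_L = ωL = 4560 Ω
X_C = 1/(ωC) = 12300 Ω
Net reactance X = X_L − X_C = -7737 Ω
Z = 3520 − j7737 Ω
|Z| = √(3520² + 7737²) = 8500 Ω
∠Z = arctan(-7737/3520) = -65.54°

-65.54°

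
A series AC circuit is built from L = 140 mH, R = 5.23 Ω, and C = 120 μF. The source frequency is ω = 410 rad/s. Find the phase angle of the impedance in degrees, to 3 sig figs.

X_L = ωL = 57.4 Ω
X_C = 1/(ωC) = 20.3 Ω
Net reactance X = X_L − X_C = 37.1 Ω
Z = 5.23 + j37.1 Ω
|Z| = √(5.23² + 37.1²) = 37.4 Ω
∠Z = arctan(37.1/5.23) = 82.0°

82.0°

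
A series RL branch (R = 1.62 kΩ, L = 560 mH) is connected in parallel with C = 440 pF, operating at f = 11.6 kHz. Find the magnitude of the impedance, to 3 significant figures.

ω = 2πf = 72880 rad/s
X_L = ωL = 40800 Ω
X_C = 1/(ωC) = 31200 Ω
Branch 1 (R+jX_L): Z₁ = 1620 + j40800 Ω, |Z₁| = 40800 Ω
Branch 2 (−jX_C): Z₂ = −j31200 Ω
Parallel: Z = Z₁Z₂/(Z₁+Z₂), |Z| = 130000 Ω, ∠Z = -82.7°

130000 Ω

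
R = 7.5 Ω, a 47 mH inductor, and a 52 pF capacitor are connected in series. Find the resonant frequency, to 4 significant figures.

ω₀ = 1/√(LC) = 1/√(0.047 × 5.2e-11) = 639700 rad/s
f₀ = ω₀/(2π) = 101.8 kHz

101.8 kHz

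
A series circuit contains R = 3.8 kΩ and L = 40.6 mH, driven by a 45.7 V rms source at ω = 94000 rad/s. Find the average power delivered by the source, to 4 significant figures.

273.6 mW

X_L = ωL = 3816 Ω
Z = 3800 + j3816 Ω
|Z| = √(3800² + 3816²) = 5386 Ω
∠Z = arctan(3816/3800) = 45.12°
I = V/|Z| = 8.486 mA
P = VI cos φ = 45.7 × 0.008486 × cos(45.12°) = 273.6 mW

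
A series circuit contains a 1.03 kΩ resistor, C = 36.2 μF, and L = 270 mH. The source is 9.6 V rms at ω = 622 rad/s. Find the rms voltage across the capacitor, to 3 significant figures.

0.411 V

X_L = ωL = 168 Ω
X_C = 1/(ωC) = 44.4 Ω
Net reactance X = X_L − X_C = 124 Ω
Z = 1030 + j124 Ω
|Z| = √(1030² + 124²) = 1040 Ω
I = V/|Z| = 9.25 mA
V_C = I·|Z_C| = 0.00925 × 44.4 = 0.411 V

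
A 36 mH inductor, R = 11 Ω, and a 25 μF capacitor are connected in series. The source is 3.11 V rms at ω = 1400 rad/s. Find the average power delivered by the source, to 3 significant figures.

X_L = ωL = 50.4 Ω
X_C = 1/(ωC) = 28.6 Ω
Net reactance X = X_L − X_C = 21.8 Ω
Z = 11.0 + j21.8 Ω
|Z| = √(11.0² + 21.8²) = 24.4 Ω
∠Z = arctan(21.8/11.0) = 63.3°
I = V/|Z| = 127 mA
P = VI cos φ = 3.11 × 0.127 × cos(63.3°) = 178 mW

178 mW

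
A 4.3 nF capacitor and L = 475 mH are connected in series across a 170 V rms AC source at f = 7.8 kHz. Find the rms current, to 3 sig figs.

ω = 2πf = 49010 rad/s
X_L = ωL = 23300 Ω
X_C = 1/(ωC) = 4750 Ω
Net reactance X = X_L − X_C = 18500 Ω
Z = j18500 Ω
|Z| = √(0² + 18500²) = 18500 Ω
I = V/|Z| = 170/18500 = 9.17 mA

9.17 mA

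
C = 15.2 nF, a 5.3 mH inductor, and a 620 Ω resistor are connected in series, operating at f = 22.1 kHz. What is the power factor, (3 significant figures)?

0.921

ω = 2πf = 138900 rad/s
X_L = ωL = 736 Ω
X_C = 1/(ωC) = 474 Ω
Net reactance X = X_L − X_C = 262 Ω
Z = 620 + j262 Ω
|Z| = √(620² + 262²) = 673 Ω
∠Z = arctan(262/620) = 22.9°
cos φ = cos(22.9°) = 0.921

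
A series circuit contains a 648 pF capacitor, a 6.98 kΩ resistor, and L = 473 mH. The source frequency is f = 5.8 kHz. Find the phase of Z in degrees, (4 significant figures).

ω = 2πf = 36440 rad/s
X_L = ωL = 17240 Ω
X_C = 1/(ωC) = 42350 Ω
Net reactance X = X_L − X_C = -25110 Ω
Z = 6980 − j25110 Ω
|Z| = √(6980² + 25110²) = 26060 Ω
∠Z = arctan(-25110/6980) = -74.46°

-74.46°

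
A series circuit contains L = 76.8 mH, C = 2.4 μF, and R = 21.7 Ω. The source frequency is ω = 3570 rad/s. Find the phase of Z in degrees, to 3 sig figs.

X_L = ωL = 274 Ω
X_C = 1/(ωC) = 117 Ω
Net reactance X = X_L − X_C = 157 Ω
Z = 21.7 + j157 Ω
|Z| = √(21.7² + 157²) = 159 Ω
∠Z = arctan(157/21.7) = 82.2°

82.2°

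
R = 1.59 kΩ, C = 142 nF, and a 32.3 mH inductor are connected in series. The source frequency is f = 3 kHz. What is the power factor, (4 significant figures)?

0.9892

ω = 2πf = 18850 rad/s
X_L = ωL = 608.8 Ω
X_C = 1/(ωC) = 373.6 Ω
Net reactance X = X_L − X_C = 235.2 Ω
Z = 1590 + j235.2 Ω
|Z| = √(1590² + 235.2²) = 1607 Ω
∠Z = arctan(235.2/1590) = 8.416°
cos φ = cos(8.416°) = 0.9892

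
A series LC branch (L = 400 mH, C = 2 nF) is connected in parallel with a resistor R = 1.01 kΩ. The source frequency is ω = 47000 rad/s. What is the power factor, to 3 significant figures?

0.992

X_L = ωL = 18800 Ω
X_C = 1/(ωC) = 10600 Ω
Branch 1: Z₁ = R = 1010 Ω
Branch 2 (series LC): Z₂ = j(X_L − X_C) = j8160 Ω
Parallel: Z = Z₁Z₂/(Z₁+Z₂), |Z| = 1000 Ω, ∠Z = 7.05°
cos φ = cos(7.05°) = 0.992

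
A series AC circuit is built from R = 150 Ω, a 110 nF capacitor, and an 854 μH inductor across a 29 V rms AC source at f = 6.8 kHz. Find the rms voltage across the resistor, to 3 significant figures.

18.8 V

ω = 2πf = 42730 rad/s
X_L = ωL = 36.5 Ω
X_C = 1/(ωC) = 213 Ω
Net reactance X = X_L − X_C = -176 Ω
Z = 150 − j176 Ω
|Z| = √(150² + 176²) = 231 Ω
I = V/|Z| = 125 mA
V_R = I·|Z_R| = 0.125 × 150 = 18.8 V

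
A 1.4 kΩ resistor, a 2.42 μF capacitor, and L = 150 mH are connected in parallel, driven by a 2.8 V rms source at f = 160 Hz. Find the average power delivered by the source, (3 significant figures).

5.60 mW

ω = 2πf = 1005 rad/s
X_L = ωL = 151 Ω
X_C = 1/(ωC) = 411 Ω
Parallel: admittances add. Y = 1/R + 1/(jωL) + jωC
Y = (0.000714 − j0.00420) S
|Y| = 0.00426 S → |Z| = 1/|Y| = 235 Ω, ∠Z = −∠Y = 80.3°
I = V/|Z| = 11.9 mA
P = VI cos φ = 2.8 × 0.0119 × cos(80.3°) = 5.60 mW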